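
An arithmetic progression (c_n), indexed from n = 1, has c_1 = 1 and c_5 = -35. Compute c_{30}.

Common difference d = (-35 - 1) / (5 - 1) = -9.
c_n = 1 + (n - 1)·(-9).
c_{30} = 1 + 29·(-9) = -260.

-260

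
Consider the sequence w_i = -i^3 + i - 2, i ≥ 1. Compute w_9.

w_9 = -1·9^3 + 1·9 - 2 = -722.

-722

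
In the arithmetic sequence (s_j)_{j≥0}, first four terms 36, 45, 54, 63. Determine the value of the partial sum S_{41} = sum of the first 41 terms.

8856

Common difference d = 9.
s_j = 36 + (j - 0)·9.
s_{40} = 396; S = 41·(36 + 396)/2 = 8856.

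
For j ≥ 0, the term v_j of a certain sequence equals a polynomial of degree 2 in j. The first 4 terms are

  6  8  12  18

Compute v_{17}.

1st diffs: 2, 4, 6.
2nd diffs: 2, 2 (constant).
Newton forward-difference form: v_j = 6 + 2·C(j,1) + 2·C(j,2).
At j = 17: j = 17, so v_{17} = 6 + 34 + 272 = 312.

312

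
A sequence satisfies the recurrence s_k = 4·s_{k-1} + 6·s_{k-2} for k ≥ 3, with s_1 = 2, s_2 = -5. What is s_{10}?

-1101392

Applying the relation repeatedly:
s_3 = -8, s_4 = -62, s_5 = -296, s_6 = -1556, s_7 = -8000, s_8 = -41336, s_9 = -213344, s_{10} = -1101392.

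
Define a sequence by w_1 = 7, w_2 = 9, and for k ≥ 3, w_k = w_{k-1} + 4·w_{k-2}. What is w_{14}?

Iterate the recurrence:
w_3 = 37;  w_4 = 73;  w_5 = 221;  …;  w_{11} = 58981;  w_{12} = 150313;  w_{13} = 386237;  w_{14} = 987489.

987489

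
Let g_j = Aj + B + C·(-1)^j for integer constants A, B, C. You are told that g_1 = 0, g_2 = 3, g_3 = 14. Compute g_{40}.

269

The three given values yield: A + B - C = 0; 2A + B + C = 3; 3A + B - C = 14.
Subtracting the first from the second: A + 2C = 3.
Subtracting the second from the third: A - 2C = 11.
Solving: C = -2, A = 7, then B = -9.
So g_j = 7·j + (-9) + (-2)·(-1)^j; at j=40 this is 269.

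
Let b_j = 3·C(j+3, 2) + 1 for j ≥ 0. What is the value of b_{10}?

C(13, 2) = 78, so b_{10} = 235.

235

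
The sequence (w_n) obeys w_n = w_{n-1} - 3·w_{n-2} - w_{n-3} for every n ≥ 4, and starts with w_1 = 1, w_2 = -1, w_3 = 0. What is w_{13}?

-281

w_4 = 2;  w_5 = 3;  w_6 = -3;  w_7 = -14;  w_8 = -8;  w_9 = 37;  w_{10} = 75;  w_{11} = -28;  w_{12} = -290;  w_{13} = -281.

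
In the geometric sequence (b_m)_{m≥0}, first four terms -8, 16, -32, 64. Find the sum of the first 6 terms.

168

Common ratio r = -2.
b_m = (-8)·(-2)^(m-0).
S = (-8)·((-2)^6 - 1)/(-2 - 1) = (-8)·(64 - 1)/(-3) = 168.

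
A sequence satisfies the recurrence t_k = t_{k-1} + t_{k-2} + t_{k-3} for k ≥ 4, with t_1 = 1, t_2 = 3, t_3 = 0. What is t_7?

22

Compute successive terms:
t_4 = 4  t_5 = 7  t_6 = 11  t_7 = 22.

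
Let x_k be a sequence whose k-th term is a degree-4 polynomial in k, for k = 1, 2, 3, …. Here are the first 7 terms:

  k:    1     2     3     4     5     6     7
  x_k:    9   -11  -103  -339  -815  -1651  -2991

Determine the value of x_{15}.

1st diffs: -20, -92, -236, -476, -836, -1340.
2nd diffs: -72, -144, -240, -360, -504.
3rd diffs: -72, -96, -120, -144.
4th diffs: -24, -24, -24 (constant).
Newton forward-difference form: x_k = 9 + (-20)·C(k-1,1) + (-72)·C(k-1,2) + (-72)·C(k-1,3) + (-24)·C(k-1,4).
At k = 15: k-1 = 14, so x_{15} = 9 - 280 - 6552 - 26208 - 24024 = -57055.

-57055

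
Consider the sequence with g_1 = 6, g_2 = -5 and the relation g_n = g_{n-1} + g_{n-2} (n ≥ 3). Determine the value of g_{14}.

Applying the relation repeatedly:
g_3 = 1, g_4 = -4, g_5 = -3, …, g_{11} = -71, g_{12} = -115, g_{13} = -186, g_{14} = -301.

-301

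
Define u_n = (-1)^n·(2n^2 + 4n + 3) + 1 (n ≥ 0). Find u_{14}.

(-1)^14 = 1; 2n^2 + 4n + 3 at n=14 is 451; so u_{14} = 452.

452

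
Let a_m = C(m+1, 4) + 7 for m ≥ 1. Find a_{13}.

1008

C(14, 4) = 1001, so a_{13} = 1008.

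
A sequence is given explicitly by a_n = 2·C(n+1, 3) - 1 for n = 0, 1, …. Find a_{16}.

1359

C(17, 3) = 680, so a_{16} = 1359.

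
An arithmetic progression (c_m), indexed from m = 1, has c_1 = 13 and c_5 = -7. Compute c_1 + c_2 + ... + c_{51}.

-5712

Common difference d = (-7 - 13) / (5 - 1) = -5.
c_m = 13 + (m - 1)·(-5).
c_{51} = -237; S = 51·(13 + (-237))/2 = -5712.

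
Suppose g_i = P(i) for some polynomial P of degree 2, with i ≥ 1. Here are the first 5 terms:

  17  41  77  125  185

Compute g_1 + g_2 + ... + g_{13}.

1st diffs: 24, 36, 48, 60.
2nd diffs: 12, 12, 12 (constant).
Newton forward-difference form: g_i = 17 + 24·C(i-1,1) + 12·C(i-1,2).
Continuing: …, 257, 341, 437, 545, …, g_{13} = 1097.
Summing i = 1..13 (13 terms) gives 5525.

5525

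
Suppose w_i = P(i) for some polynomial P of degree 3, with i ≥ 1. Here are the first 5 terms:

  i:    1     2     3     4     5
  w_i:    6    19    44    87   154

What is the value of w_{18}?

1st diffs: 13, 25, 43, 67.
2nd diffs: 12, 18, 24.
3rd diffs: 6, 6 (constant).
So w_i = i^3 + 6i - 1.
Evaluating at i = 18 gives w_{18} = 5939.

5939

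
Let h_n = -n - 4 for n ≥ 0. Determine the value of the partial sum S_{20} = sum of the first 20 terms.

-270

Over n = 0..19: Σn = 190.
Total = (-1)·190 + (-4)·20 = -270.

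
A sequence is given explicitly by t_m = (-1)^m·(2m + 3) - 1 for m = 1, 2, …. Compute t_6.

14

(-1)^6 = 1; 2m + 3 at m=6 is 15; so t_6 = 14.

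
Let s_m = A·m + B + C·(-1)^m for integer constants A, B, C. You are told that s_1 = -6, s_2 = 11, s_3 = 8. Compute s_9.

50

Plug in m = 1, 2, 3: A + B - C = -6; 2A + B + C = 11; 3A + B - C = 8.
Subtracting the first from the second: A + 2C = 17.
Subtracting the second from the third: A - 2C = -3.
Solving: C = 5, A = 7, then B = -8.
So s_m = 7·m + (-8) + 5·(-1)^m; at m=9 this is 50.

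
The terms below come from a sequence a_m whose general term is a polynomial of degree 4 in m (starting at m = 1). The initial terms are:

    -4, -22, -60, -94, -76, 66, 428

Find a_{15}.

30684

1st diffs: -18, -38, -34, 18, 142, 362.
2nd diffs: -20, 4, 52, 124, 220.
3rd diffs: 24, 48, 72, 96.
4th diffs: 24, 24, 24 (constant).
Newton forward-difference form: a_m = -4 + (-18)·C(m-1,1) + (-20)·C(m-1,2) + 24·C(m-1,3) + 24·C(m-1,4).
At m = 15: m-1 = 14, so a_{15} = -4 - 252 - 1820 + 8736 + 24024 = 30684.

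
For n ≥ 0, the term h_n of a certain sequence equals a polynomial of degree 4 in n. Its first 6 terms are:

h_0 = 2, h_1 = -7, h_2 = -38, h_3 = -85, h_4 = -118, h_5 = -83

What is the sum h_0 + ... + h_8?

1st diffs: -9, -31, -47, -33, 35.
2nd diffs: -22, -16, 14, 68.
3rd diffs: 6, 30, 54.
4th diffs: 24, 24 (constant).
Newton forward-difference form: h_n = 2 + (-9)·C(n,1) + (-22)·C(n,2) + 6·C(n,3) + 24·C(n,4).
Continuing: 98, 527, 1330.
Summing n = 0..8 (9 terms) gives 1626.

1626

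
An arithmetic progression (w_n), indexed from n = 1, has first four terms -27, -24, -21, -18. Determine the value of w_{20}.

30

Common difference d = 3.
w_n = -27 + (n - 1)·3.
w_{20} = -27 + 19·3 = 30.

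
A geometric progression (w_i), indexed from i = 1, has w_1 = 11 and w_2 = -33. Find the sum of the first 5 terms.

671

Common ratio r = -3.
w_i = 11·(-3)^(i-1).
S = 11·((-3)^5 - 1)/(-3 - 1) = 11·(-243 - 1)/(-4) = 671.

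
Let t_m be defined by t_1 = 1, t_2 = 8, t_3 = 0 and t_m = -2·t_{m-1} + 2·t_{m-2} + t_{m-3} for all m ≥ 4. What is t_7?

-207

t_4 = 17; t_5 = -26; t_6 = 86; t_7 = -207.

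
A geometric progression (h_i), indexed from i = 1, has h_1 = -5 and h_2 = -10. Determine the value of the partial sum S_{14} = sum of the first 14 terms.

Common ratio r = 2.
h_i = (-5)·2^(i-1).
S = (-5)·(2^14 - 1)/(2 - 1) = (-5)·(16384 - 1)/(1) = -81915.

-81915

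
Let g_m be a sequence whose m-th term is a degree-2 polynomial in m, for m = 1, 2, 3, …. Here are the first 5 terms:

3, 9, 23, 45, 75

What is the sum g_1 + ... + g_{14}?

1st diffs: 6, 14, 22, 30.
2nd diffs: 8, 8, 8 (constant).
So g_m = 4m^2 - 6m + 5.
Continuing: …, 113, 159, 213, 275, …, g_{14} = 705.
Summing m = 1..14 (14 terms) gives 3500.

3500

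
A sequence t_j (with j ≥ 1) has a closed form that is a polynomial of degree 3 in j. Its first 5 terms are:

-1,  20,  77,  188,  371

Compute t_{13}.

6587

1st diffs: 21, 57, 111, 183.
2nd diffs: 36, 54, 72.
3rd diffs: 18, 18 (constant).
Newton forward-difference form: t_j = -1 + 21·C(j-1,1) + 36·C(j-1,2) + 18·C(j-1,3).
At j = 13: j-1 = 12, so t_{13} = -1 + 252 + 2376 + 3960 = 6587.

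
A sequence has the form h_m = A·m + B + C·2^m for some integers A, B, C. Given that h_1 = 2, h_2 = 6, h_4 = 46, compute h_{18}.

Plug in m = 1, 2, 4: A + B + 2C = 2; 2A + B + 4C = 6; 4A + B + 16C = 46.
Subtracting the first from the second: A + 2C = 4.
Subtracting the second from the third: 2A + 12C = 40.
Solving: C = 4, A = -4, then B = -2.
So h_m = -4·m + (-2) + 4·2^m; at m=18 this is 1048502.

1048502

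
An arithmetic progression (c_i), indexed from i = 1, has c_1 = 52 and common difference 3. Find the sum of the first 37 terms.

c_i = 52 + (i - 1)·3.
c_{37} = 160; S = 37·(52 + 160)/2 = 3922.

3922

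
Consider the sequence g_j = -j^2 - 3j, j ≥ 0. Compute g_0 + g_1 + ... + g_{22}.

-4554

Over j = 0..22: Σj = 253, Σj² = 3795.
Total = (-1)·3795 + (-3)·253 = -4554.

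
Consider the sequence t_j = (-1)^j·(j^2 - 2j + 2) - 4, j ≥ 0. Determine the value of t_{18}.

286

(-1)^18 = 1; j^2 - 2j + 2 at j=18 is 290; so t_{18} = 286.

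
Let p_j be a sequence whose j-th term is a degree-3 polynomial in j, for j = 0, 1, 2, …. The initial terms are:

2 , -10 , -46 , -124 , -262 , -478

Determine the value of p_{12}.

1st diffs: -12, -36, -78, -138, -216.
2nd diffs: -24, -42, -60, -78.
3rd diffs: -18, -18, -18 (constant).
So p_j = -3j^3 - 3j^2 - 6j + 2.
Evaluating at j = 12 gives p_{12} = -5686.

-5686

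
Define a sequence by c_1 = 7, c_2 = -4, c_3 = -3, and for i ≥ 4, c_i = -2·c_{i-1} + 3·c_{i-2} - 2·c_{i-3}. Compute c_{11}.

Step forward from the initial values:
c_4 = -20, c_5 = 39, c_6 = -132, c_7 = 421, c_8 = -1316, c_9 = 4159, c_{10} = -13108, c_{11} = 41325.

41325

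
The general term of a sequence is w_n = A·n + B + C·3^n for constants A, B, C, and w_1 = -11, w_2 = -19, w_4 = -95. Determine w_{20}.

-3486784447

At n = 1, 2, 4: A + B + 3C = -11; 2A + B + 9C = -19; 4A + B + 81C = -95.
Subtracting the first from the second: A + 6C = -8.
Subtracting the second from the third: 2A + 72C = -76.
Solving: C = -1, A = -2, then B = -6.
Hence w_{20} = -2·20 + (-6) + (-1)·3486784401 = -3486784447.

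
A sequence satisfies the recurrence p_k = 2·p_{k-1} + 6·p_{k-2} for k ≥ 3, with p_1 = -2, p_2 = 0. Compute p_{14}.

-12503040

Applying the relation repeatedly:
p_3 = -12, p_4 = -24, p_5 = -120, …, p_{11} = -258240, p_{12} = -940416, p_{13} = -3430272, p_{14} = -12503040.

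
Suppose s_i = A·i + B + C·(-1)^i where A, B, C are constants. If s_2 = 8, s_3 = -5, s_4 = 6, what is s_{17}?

-19

Plug in i = 2, 3, 4: 2A + B + C = 8; 3A + B - C = -5; 4A + B + C = 6.
Subtracting the first from the second: A - 2C = -13.
Subtracting the second from the third: A + 2C = 11.
Solving: C = 6, A = -1, then B = 4.
So s_i = -1·i + 4 + 6·(-1)^i; at i=17 this is -19.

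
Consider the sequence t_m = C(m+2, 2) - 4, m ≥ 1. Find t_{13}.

C(15, 2) = 105, so t_{13} = 101.

101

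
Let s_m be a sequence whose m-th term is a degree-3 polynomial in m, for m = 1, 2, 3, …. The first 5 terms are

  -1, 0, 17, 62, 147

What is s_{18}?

10352

1st diffs: 1, 17, 45, 85.
2nd diffs: 16, 28, 40.
3rd diffs: 12, 12 (constant).
So s_m = 2m^3 - 4m^2 - m + 2.
Evaluating at m = 18 gives s_{18} = 10352.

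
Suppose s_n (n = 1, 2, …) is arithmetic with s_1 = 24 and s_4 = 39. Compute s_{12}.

79

Common difference d = (39 - 24) / (4 - 1) = 5.
s_n = 24 + (n - 1)·5.
s_{12} = 24 + 11·5 = 79.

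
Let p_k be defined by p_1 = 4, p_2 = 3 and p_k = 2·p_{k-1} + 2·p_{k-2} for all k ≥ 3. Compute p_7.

p_3 = 14; p_4 = 34; p_5 = 96; p_6 = 260; p_7 = 712.

712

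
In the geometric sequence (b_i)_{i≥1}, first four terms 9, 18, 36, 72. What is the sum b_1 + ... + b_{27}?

Common ratio r = 2.
b_i = 9·2^(i-1).
S = 9·(2^27 - 1)/(2 - 1) = 9·(134217728 - 1)/(1) = 1207959543.

1207959543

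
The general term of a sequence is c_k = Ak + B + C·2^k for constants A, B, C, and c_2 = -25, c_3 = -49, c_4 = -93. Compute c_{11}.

-10281

At k = 2, 3, 4: 2A + B + 4C = -25; 3A + B + 8C = -49; 4A + B + 16C = -93.
Subtracting the first from the second: A + 4C = -24.
Subtracting the second from the third: A + 8C = -44.
Solving: C = -5, A = -4, then B = 3.
Therefore c_{11} = -44 + 3 + (-5)·2048 = -10281.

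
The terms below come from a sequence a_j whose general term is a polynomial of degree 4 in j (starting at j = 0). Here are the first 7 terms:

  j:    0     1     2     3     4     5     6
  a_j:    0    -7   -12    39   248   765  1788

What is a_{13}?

1st diffs: -7, -5, 51, 209, 517, 1023.
2nd diffs: 2, 56, 158, 308, 506.
3rd diffs: 54, 102, 150, 198.
4th diffs: 48, 48, 48 (constant).
Newton forward-difference form: a_j = (-7)·C(j,1) + 2·C(j,2) + 54·C(j,3) + 48·C(j,4).
At j = 13: j = 13, so a_{13} = -91 + 156 + 15444 + 34320 = 49829.

49829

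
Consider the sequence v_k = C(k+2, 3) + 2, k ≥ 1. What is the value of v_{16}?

C(18, 3) = 816, so v_{16} = 818.

818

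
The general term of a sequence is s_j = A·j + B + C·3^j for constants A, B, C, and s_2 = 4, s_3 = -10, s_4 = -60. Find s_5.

At j = 2, 3, 4: 2A + B + 9C = 4; 3A + B + 27C = -10; 4A + B + 81C = -60.
Subtracting the first from the second: A + 18C = -14.
Subtracting the second from the third: A + 54C = -50.
Solving: C = -1, A = 4, then B = 5.
Therefore s_5 = 20 + 5 + (-1)·243 = -218.

-218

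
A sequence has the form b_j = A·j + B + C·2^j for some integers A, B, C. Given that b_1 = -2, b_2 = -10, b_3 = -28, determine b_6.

-302

Plug in j = 1, 2, 3: A + B + 2C = -2; 2A + B + 4C = -10; 3A + B + 8C = -28.
Subtracting the first from the second: A + 2C = -8.
Subtracting the second from the third: A + 4C = -18.
Solving: C = -5, A = 2, then B = 6.
So b_j = 2·j + 6 + (-5)·2^j; at j=6 this is -302.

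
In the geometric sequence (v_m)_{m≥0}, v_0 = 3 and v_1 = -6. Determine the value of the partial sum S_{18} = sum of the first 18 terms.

Common ratio r = -2.
v_m = 3·(-2)^(m-0).
S = 3·((-2)^18 - 1)/(-2 - 1) = 3·(262144 - 1)/(-3) = -262143.

-262143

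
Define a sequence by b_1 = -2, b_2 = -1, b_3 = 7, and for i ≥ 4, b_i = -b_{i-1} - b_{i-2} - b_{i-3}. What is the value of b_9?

-2

Applying the relation repeatedly:
b_4 = -4, b_5 = -2, b_6 = -1, b_7 = 7, b_8 = -4, b_9 = -2.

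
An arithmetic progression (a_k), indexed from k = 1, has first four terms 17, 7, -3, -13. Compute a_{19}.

Common difference d = -10.
a_k = 17 + (k - 1)·(-10).
a_{19} = 17 + 18·(-10) = -163.

-163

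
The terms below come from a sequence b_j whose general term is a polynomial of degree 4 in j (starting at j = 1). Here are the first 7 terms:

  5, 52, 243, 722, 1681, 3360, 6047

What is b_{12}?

48042

1st diffs: 47, 191, 479, 959, 1679, 2687.
2nd diffs: 144, 288, 480, 720, 1008.
3rd diffs: 144, 192, 240, 288.
4th diffs: 48, 48, 48 (constant).
Newton forward-difference form: b_j = 5 + 47·C(j-1,1) + 144·C(j-1,2) + 144·C(j-1,3) + 48·C(j-1,4).
At j = 12: j-1 = 11, so b_{12} = 5 + 517 + 7920 + 23760 + 15840 = 48042.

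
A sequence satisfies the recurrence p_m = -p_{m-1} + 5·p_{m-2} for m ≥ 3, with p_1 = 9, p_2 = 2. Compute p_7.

1653

Applying the relation repeatedly:
p_3 = 43  p_4 = -33  p_5 = 248  p_6 = -413  p_7 = 1653.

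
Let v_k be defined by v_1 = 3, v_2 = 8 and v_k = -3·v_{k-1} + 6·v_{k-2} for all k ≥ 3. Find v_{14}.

144255978

Compute successive terms:
v_3 = -6;  v_4 = 66;  v_5 = -234;  …;  v_{11} = -1725786;  v_{12} = 7546122;  v_{13} = -32993082;  v_{14} = 144255978.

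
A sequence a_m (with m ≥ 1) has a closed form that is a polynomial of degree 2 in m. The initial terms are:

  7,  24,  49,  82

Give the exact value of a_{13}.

1st diffs: 17, 25, 33.
2nd diffs: 8, 8 (constant).
So a_m = 4m^2 + 5m - 2.
Evaluating at m = 13 gives a_{13} = 739.

739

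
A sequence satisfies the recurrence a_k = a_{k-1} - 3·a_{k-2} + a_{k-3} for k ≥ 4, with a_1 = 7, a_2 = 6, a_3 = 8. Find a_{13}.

-129

a_4 = -3; a_5 = -21; a_6 = -4; a_7 = 56; a_8 = 47; a_9 = -125; a_{10} = -210; a_{11} = 212; a_{12} = 717; a_{13} = -129.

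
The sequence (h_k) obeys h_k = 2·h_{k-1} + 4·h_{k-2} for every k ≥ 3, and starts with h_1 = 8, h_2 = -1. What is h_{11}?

Step forward from the initial values:
h_3 = 30, h_4 = 56, h_5 = 232, h_6 = 688, h_7 = 2304, h_8 = 7360, h_9 = 23936, h_{10} = 77312, h_{11} = 250368.

250368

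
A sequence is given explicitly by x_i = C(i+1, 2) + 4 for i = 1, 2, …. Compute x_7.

C(8, 2) = 28, so x_7 = 32.

32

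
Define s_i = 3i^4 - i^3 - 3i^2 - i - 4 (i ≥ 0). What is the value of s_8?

s_8 = 3·8^4 - 1·8^3 - 3·8^2 - 1·8 - 4 = 11572.

11572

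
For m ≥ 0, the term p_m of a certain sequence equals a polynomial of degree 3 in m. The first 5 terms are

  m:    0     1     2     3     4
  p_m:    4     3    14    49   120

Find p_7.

1st diffs: -1, 11, 35, 71.
2nd diffs: 12, 24, 36.
3rd diffs: 12, 12 (constant).
Newton forward-difference form: p_m = 4 + (-1)·C(m,1) + 12·C(m,2) + 12·C(m,3).
At m = 7: m = 7, so p_7 = 4 - 7 + 252 + 420 = 669.

669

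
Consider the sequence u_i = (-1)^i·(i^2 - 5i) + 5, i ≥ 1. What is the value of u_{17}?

-199

(-1)^17 = -1; i^2 - 5i at i=17 is 204; so u_{17} = -199.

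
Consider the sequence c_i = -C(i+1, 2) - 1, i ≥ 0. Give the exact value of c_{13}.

-92

C(14, 2) = 91, so c_{13} = -92.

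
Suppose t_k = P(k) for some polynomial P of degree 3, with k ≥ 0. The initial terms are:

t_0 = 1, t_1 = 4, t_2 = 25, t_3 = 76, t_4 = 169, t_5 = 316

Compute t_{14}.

6049

1st diffs: 3, 21, 51, 93, 147.
2nd diffs: 18, 30, 42, 54.
3rd diffs: 12, 12, 12 (constant).
Newton forward-difference form: t_k = 1 + 3·C(k,1) + 18·C(k,2) + 12·C(k,3).
At k = 14: k = 14, so t_{14} = 1 + 42 + 1638 + 4368 = 6049.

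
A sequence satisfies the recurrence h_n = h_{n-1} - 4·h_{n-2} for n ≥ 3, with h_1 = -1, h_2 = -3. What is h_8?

Applying the relation repeatedly:
h_3 = 1, h_4 = 13, h_5 = 9, h_6 = -43, h_7 = -79, h_8 = 93.

93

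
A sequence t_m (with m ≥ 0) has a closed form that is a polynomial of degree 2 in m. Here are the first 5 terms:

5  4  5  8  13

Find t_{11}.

1st diffs: -1, 1, 3, 5.
2nd diffs: 2, 2, 2 (constant).
Newton forward-difference form: t_m = 5 + (-1)·C(m,1) + 2·C(m,2).
At m = 11: m = 11, so t_{11} = 5 - 11 + 110 = 104.

104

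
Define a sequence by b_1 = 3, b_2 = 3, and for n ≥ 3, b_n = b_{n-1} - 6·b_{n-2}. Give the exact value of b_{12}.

Applying the relation repeatedly:
b_3 = -15; b_4 = -33; b_5 = 57; b_6 = 255; b_7 = -87; b_8 = -1617; b_9 = -1095; b_{10} = 8607; b_{11} = 15177; b_{12} = -36465.

-36465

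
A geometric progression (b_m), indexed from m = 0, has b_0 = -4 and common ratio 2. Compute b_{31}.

b_m = (-4)·2^(m-0).
b_{31} = (-4)·2^31 = -8589934592.

-8589934592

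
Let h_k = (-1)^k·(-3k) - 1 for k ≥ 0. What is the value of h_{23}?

68

(-1)^23 = -1; -3k at k=23 is -69; so h_{23} = 68.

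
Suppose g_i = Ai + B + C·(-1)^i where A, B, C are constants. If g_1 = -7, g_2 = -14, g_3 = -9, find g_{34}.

-46

The three given values yield: A + B - C = -7; 2A + B + C = -14; 3A + B - C = -9.
Subtracting the first from the second: A + 2C = -7.
Subtracting the second from the third: A - 2C = 5.
Solving: C = -3, A = -1, then B = -9.
So g_i = -1·i + (-9) + (-3)·(-1)^i; at i=34 this is -46.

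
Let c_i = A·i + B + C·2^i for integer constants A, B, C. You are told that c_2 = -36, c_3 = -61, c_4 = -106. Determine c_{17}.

-655451

Plug in i = 2, 3, 4: 2A + B + 4C = -36; 3A + B + 8C = -61; 4A + B + 16C = -106.
Subtracting the first from the second: A + 4C = -25.
Subtracting the second from the third: A + 8C = -45.
Solving: C = -5, A = -5, then B = -6.
So c_i = -5·i + (-6) + (-5)·2^i; at i=17 this is -655451.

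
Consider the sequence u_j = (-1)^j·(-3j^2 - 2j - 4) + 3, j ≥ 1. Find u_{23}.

1640

(-1)^23 = -1; -3j^2 - 2j - 4 at j=23 is -1637; so u_{23} = 1640.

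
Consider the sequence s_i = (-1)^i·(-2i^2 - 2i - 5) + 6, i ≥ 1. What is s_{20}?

(-1)^20 = 1; -2i^2 - 2i - 5 at i=20 is -845; so s_{20} = -839.

-839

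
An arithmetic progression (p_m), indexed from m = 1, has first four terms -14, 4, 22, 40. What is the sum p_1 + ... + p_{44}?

Common difference d = 18.
p_m = -14 + (m - 1)·18.
p_{44} = 760; S = 44·(-14 + 760)/2 = 16412.

16412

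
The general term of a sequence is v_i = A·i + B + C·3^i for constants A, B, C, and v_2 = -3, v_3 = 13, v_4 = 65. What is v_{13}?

Write the equations: 2A + B + 9C = -3; 3A + B + 27C = 13; 4A + B + 81C = 65.
Subtracting the first from the second: A + 18C = 16.
Subtracting the second from the third: A + 54C = 52.
Solving: C = 1, A = -2, then B = -8.
So v_i = -2·i + (-8) + 1·3^i; at i=13 this is 1594289.

1594289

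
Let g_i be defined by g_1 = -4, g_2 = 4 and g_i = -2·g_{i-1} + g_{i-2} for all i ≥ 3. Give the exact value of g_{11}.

Compute successive terms:
g_3 = -12;  g_4 = 28;  g_5 = -68;  g_6 = 164;  g_7 = -396;  g_8 = 956;  g_9 = -2308;  g_{10} = 5572;  g_{11} = -13452.

-13452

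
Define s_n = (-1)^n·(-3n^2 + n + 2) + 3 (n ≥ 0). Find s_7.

(-1)^7 = -1; -3n^2 + n + 2 at n=7 is -138; so s_7 = 141.

141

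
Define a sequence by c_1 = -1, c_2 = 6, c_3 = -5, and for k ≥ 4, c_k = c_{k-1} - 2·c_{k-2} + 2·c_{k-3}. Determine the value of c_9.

19

Iterate the recurrence:
c_4 = -19  c_5 = 3  c_6 = 31  c_7 = -13  c_8 = -69  c_9 = 19.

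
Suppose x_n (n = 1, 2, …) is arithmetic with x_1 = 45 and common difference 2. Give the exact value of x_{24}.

x_n = 45 + (n - 1)·2.
x_{24} = 45 + 23·2 = 91.

91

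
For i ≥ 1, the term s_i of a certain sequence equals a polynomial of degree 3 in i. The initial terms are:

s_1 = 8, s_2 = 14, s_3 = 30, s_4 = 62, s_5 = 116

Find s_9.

1st diffs: 6, 16, 32, 54.
2nd diffs: 10, 16, 22.
3rd diffs: 6, 6 (constant).
Newton forward-difference form: s_i = 8 + 6·C(i-1,1) + 10·C(i-1,2) + 6·C(i-1,3).
At i = 9: i-1 = 8, so s_9 = 8 + 48 + 280 + 336 = 672.

672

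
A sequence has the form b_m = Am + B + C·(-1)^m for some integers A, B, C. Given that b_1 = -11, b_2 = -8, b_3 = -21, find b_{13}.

Plug in m = 1, 2, 3: A + B - C = -11; 2A + B + C = -8; 3A + B - C = -21.
Subtracting the first from the second: A + 2C = 3.
Subtracting the second from the third: A - 2C = -13.
Solving: C = 4, A = -5, then B = -2.
So b_m = -5·m + (-2) + 4·(-1)^m; at m=13 this is -71.

-71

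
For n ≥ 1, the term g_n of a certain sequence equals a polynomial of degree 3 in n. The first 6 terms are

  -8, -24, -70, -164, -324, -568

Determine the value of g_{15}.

1st diffs: -16, -46, -94, -160, -244.
2nd diffs: -30, -48, -66, -84.
3rd diffs: -18, -18, -18 (constant).
So g_n = -3n^3 + 3n^2 - 4n - 4.
Evaluating at n = 15 gives g_{15} = -9514.

-9514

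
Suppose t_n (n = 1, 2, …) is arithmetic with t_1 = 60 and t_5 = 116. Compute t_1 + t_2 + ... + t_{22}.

4554

Common difference d = (116 - 60) / (5 - 1) = 14.
t_n = 60 + (n - 1)·14.
t_{22} = 354; S = 22·(60 + 354)/2 = 4554.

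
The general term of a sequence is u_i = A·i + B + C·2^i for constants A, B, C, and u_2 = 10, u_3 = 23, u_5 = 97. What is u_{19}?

The three given values yield: 2A + B + 4C = 10; 3A + B + 8C = 23; 5A + B + 32C = 97.
Subtracting the first from the second: A + 4C = 13.
Subtracting the second from the third: 2A + 24C = 74.
Solving: C = 3, A = 1, then B = -4.
So u_i = 1·i + (-4) + 3·2^i; at i=19 this is 1572879.

1572879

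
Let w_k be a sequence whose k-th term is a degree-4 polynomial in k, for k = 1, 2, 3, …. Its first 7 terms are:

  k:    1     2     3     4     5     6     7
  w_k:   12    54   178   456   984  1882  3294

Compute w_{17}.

1st diffs: 42, 124, 278, 528, 898, 1412.
2nd diffs: 82, 154, 250, 370, 514.
3rd diffs: 72, 96, 120, 144.
4th diffs: 24, 24, 24 (constant).
Newton forward-difference form: w_k = 12 + 42·C(k-1,1) + 82·C(k-1,2) + 72·C(k-1,3) + 24·C(k-1,4).
At k = 17: k-1 = 16, so w_{17} = 12 + 672 + 9840 + 40320 + 43680 = 94524.

94524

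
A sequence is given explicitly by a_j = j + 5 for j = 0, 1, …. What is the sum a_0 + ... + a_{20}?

315

Over j = 0..20: Σj = 210.
Total = (1)·210 + (5)·21 = 315.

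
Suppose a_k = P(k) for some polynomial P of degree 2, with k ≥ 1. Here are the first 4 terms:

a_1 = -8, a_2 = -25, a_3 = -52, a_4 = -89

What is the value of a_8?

1st diffs: -17, -27, -37.
2nd diffs: -10, -10 (constant).
So a_k = -5k^2 - 2k - 1.
Evaluating at k = 8 gives a_8 = -337.

-337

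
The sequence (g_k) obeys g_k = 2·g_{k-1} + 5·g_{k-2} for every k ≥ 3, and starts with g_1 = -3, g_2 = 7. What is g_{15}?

Iterate the recurrence:
g_3 = -1, g_4 = 33, g_5 = 61, …, g_{12} = 445553, g_{13} = 1535901, g_{14} = 5299567, g_{15} = 18278639.

18278639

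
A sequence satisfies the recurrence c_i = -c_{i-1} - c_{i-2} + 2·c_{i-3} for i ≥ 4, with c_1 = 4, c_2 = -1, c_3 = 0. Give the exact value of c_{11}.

Applying the relation repeatedly:
c_4 = 9;  c_5 = -11;  c_6 = 2;  c_7 = 27;  c_8 = -51;  c_9 = 28;  c_{10} = 77;  c_{11} = -207.

-207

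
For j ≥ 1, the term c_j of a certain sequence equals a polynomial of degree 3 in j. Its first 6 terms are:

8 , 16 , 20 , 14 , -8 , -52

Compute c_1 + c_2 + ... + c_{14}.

-6622

1st diffs: 8, 4, -6, -22, -44.
2nd diffs: -4, -10, -16, -22.
3rd diffs: -6, -6, -6 (constant).
So c_j = -j^3 + 4j^2 + 3j + 2.
Continuing: …, -124, -230, -376, -568, …, c_{14} = -1916.
Summing j = 1..14 (14 terms) gives -6622.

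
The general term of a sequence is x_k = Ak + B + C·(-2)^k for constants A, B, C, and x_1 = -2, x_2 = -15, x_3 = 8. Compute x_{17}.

Write the equations: A + B - 2C = -2; 2A + B + 4C = -15; 3A + B - 8C = 8.
Subtracting the first from the second: A + 6C = -13.
Subtracting the second from the third: A - 12C = 23.
Solving: C = -2, A = -1, then B = -5.
Hence x_{17} = -1·17 + (-5) + (-2)·(-131072) = 262122.

262122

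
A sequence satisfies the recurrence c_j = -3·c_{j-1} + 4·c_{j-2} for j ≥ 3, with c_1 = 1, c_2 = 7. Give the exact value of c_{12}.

5033167

Iterate the recurrence:
c_3 = -17, c_4 = 79, c_5 = -305, c_6 = 1231, c_7 = -4913, c_8 = 19663, c_9 = -78641, c_{10} = 314575, c_{11} = -1258289, c_{12} = 5033167.
(Characteristic roots are 1 and -4.)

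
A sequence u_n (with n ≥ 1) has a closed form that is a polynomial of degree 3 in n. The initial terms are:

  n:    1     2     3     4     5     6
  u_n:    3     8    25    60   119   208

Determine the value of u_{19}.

6825

1st diffs: 5, 17, 35, 59, 89.
2nd diffs: 12, 18, 24, 30.
3rd diffs: 6, 6, 6 (constant).
Newton forward-difference form: u_n = 3 + 5·C(n-1,1) + 12·C(n-1,2) + 6·C(n-1,3).
At n = 19: n-1 = 18, so u_{19} = 3 + 90 + 1836 + 4896 = 6825.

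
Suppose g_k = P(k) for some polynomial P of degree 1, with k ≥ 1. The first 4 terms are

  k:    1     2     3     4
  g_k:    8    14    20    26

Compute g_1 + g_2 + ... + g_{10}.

1st diffs: 6, 6, 6 (constant).
So g_k = 6k + 2.
Continuing: …, 32, 38, 44, 50, …, g_{10} = 62.
Summing k = 1..10 (10 terms) gives 350.

350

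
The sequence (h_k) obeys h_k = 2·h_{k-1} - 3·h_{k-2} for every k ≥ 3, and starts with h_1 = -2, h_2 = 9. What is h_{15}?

h_3 = 24, h_4 = 21, h_5 = -30, …, h_{12} = -2499, h_{13} = -5718, h_{14} = -3939, h_{15} = 9276.

9276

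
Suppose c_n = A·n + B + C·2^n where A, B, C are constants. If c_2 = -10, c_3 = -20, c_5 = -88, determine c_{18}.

At n = 2, 3, 5: 2A + B + 4C = -10; 3A + B + 8C = -20; 5A + B + 32C = -88.
Subtracting the first from the second: A + 4C = -10.
Subtracting the second from the third: 2A + 24C = -68.
Solving: C = -3, A = 2, then B = -2.
So c_n = 2·n + (-2) + (-3)·2^n; at n=18 this is -786398.

-786398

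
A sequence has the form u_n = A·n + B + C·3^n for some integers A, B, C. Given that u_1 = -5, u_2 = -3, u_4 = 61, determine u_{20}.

3486784317

Plug in n = 1, 2, 4: A + B + 3C = -5; 2A + B + 9C = -3; 4A + B + 81C = 61.
Subtracting the first from the second: A + 6C = 2.
Subtracting the second from the third: 2A + 72C = 64.
Solving: C = 1, A = -4, then B = -4.
So u_n = -4·n + (-4) + 1·3^n; at n=20 this is 3486784317.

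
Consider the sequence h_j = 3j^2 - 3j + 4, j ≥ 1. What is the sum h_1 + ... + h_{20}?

Over j = 1..20: Σj = 210, Σj² = 2870.
Total = (3)·2870 + (-3)·210 + (4)·20 = 8060.

8060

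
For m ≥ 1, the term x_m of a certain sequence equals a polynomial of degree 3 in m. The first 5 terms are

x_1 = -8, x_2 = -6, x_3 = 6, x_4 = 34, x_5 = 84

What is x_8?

426

1st diffs: 2, 12, 28, 50.
2nd diffs: 10, 16, 22.
3rd diffs: 6, 6 (constant).
So x_m = m^3 - m^2 - 2m - 6.
Evaluating at m = 8 gives x_8 = 426.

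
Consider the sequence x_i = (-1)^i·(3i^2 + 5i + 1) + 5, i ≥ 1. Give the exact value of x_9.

(-1)^9 = -1; 3i^2 + 5i + 1 at i=9 is 289; so x_9 = -284.

-284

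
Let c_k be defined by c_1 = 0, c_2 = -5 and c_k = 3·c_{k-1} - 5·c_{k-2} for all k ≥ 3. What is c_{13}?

Applying the relation repeatedly:
c_3 = -15; c_4 = -20; c_5 = 15; …; c_{10} = -3980; c_{11} = -8265; c_{12} = -4895; c_{13} = 26640.

26640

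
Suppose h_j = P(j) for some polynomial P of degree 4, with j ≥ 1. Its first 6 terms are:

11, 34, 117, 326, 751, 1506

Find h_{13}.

30647

1st diffs: 23, 83, 209, 425, 755.
2nd diffs: 60, 126, 216, 330.
3rd diffs: 66, 90, 114.
4th diffs: 24, 24 (constant).
Newton forward-difference form: h_j = 11 + 23·C(j-1,1) + 60·C(j-1,2) + 66·C(j-1,3) + 24·C(j-1,4).
At j = 13: j-1 = 12, so h_{13} = 11 + 276 + 3960 + 14520 + 11880 = 30647.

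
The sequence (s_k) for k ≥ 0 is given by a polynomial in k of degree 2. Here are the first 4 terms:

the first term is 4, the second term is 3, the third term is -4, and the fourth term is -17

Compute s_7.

-129

1st diffs: -1, -7, -13.
2nd diffs: -6, -6 (constant).
Newton forward-difference form: s_k = 4 + (-1)·C(k,1) + (-6)·C(k,2).
At k = 7: k = 7, so s_7 = 4 - 7 - 126 = -129.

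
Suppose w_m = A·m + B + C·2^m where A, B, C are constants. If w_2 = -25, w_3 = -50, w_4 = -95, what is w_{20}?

-5242975

The three given values yield: 2A + B + 4C = -25; 3A + B + 8C = -50; 4A + B + 16C = -95.
Subtracting the first from the second: A + 4C = -25.
Subtracting the second from the third: A + 8C = -45.
Solving: C = -5, A = -5, then B = 5.
Hence w_{20} = -5·20 + 5 + (-5)·1048576 = -5242975.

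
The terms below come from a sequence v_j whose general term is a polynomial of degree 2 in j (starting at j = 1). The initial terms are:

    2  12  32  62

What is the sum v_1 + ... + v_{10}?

1670

1st diffs: 10, 20, 30.
2nd diffs: 10, 10 (constant).
So v_j = 5j^2 - 5j + 2.
Continuing: …, 102, 152, 212, 282, …, v_{10} = 452.
Summing j = 1..10 (10 terms) gives 1670.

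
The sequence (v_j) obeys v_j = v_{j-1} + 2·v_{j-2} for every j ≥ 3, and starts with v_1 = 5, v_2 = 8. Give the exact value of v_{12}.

Step forward from the initial values:
v_3 = 18  v_4 = 34  v_5 = 70  v_6 = 138  v_7 = 278  v_8 = 554  v_9 = 1110  v_{10} = 2218  v_{11} = 4438  v_{12} = 8874.
(Characteristic roots are 2 and -1.)

8874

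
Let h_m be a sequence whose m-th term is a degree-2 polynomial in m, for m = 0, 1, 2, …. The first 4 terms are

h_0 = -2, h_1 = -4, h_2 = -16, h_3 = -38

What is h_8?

1st diffs: -2, -12, -22.
2nd diffs: -10, -10 (constant).
Newton forward-difference form: h_m = -2 + (-2)·C(m,1) + (-10)·C(m,2).
At m = 8: m = 8, so h_8 = -2 - 16 - 280 = -298.

-298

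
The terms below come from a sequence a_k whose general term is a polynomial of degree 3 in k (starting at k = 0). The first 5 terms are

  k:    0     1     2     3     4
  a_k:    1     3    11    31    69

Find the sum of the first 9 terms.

1st diffs: 2, 8, 20, 38.
2nd diffs: 6, 12, 18.
3rd diffs: 6, 6 (constant).
Newton forward-difference form: a_k = 1 + 2·C(k,1) + 6·C(k,2) + 6·C(k,3).
Continuing: 131, 223, 351, 521.
Summing k = 0..8 (9 terms) gives 1341.

1341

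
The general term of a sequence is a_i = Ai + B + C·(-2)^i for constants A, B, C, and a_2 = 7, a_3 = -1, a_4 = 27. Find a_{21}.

At i = 2, 3, 4: 2A + B + 4C = 7; 3A + B - 8C = -1; 4A + B + 16C = 27.
Subtracting the first from the second: A - 12C = -8.
Subtracting the second from the third: A + 24C = 28.
Solving: C = 1, A = 4, then B = -5.
Therefore a_{21} = 84 + (-5) + 1·(-2097152) = -2097073.

-2097073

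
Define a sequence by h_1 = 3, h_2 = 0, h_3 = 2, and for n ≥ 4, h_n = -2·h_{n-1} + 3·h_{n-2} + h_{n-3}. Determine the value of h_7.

Iterate the recurrence:
h_4 = -1, h_5 = 8, h_6 = -17, h_7 = 57.

57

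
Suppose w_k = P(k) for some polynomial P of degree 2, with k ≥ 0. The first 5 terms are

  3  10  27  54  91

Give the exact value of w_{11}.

630

1st diffs: 7, 17, 27, 37.
2nd diffs: 10, 10, 10 (constant).
So w_k = 5k^2 + 2k + 3.
Evaluating at k = 11 gives w_{11} = 630.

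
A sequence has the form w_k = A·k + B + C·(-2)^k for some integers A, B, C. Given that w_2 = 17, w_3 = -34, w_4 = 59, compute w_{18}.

1048529

Write the equations: 2A + B + 4C = 17; 3A + B - 8C = -34; 4A + B + 16C = 59.
Subtracting the first from the second: A - 12C = -51.
Subtracting the second from the third: A + 24C = 93.
Solving: C = 4, A = -3, then B = 7.
Therefore w_{18} = -54 + 7 + 4·262144 = 1048529.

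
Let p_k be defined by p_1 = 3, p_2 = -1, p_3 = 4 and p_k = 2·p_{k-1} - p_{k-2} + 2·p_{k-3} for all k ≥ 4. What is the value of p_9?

360

Step forward from the initial values:
p_4 = 15, p_5 = 24, p_6 = 41, p_7 = 88, p_8 = 183, p_9 = 360.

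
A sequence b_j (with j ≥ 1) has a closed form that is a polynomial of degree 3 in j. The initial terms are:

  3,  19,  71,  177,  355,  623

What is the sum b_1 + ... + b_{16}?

54888

1st diffs: 16, 52, 106, 178, 268.
2nd diffs: 36, 54, 72, 90.
3rd diffs: 18, 18, 18 (constant).
Newton forward-difference form: b_j = 3 + 16·C(j-1,1) + 36·C(j-1,2) + 18·C(j-1,3).
Continuing: …, 999, 1501, 2147, 2955, …, b_{16} = 12213.
Summing j = 1..16 (16 terms) gives 54888.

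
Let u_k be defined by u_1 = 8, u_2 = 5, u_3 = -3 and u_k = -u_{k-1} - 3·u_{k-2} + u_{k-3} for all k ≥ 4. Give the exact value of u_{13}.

Applying the relation repeatedly:
u_4 = -4;  u_5 = 18;  u_6 = -9;  u_7 = -49;  u_8 = 94;  u_9 = 44;  u_{10} = -375;  u_{11} = 337;  u_{12} = 832;  u_{13} = -2218.

-2218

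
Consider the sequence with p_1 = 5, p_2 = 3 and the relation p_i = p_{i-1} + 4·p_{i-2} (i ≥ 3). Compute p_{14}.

535083

Iterate the recurrence:
p_3 = 23; p_4 = 35; p_5 = 127; …; p_{11} = 32087; p_{12} = 81347; p_{13} = 209695; p_{14} = 535083.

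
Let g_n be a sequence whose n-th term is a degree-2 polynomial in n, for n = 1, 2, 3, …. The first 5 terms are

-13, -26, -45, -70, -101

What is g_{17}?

1st diffs: -13, -19, -25, -31.
2nd diffs: -6, -6, -6 (constant).
So g_n = -3n^2 - 4n - 6.
Evaluating at n = 17 gives g_{17} = -941.

-941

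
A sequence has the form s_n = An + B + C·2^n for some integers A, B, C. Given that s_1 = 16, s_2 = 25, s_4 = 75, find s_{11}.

8210

Write the equations: A + B + 2C = 16; 2A + B + 4C = 25; 4A + B + 16C = 75.
Subtracting the first from the second: A + 2C = 9.
Subtracting the second from the third: 2A + 12C = 50.
Solving: C = 4, A = 1, then B = 7.
So s_n = 1·n + 7 + 4·2^n; at n=11 this is 8210.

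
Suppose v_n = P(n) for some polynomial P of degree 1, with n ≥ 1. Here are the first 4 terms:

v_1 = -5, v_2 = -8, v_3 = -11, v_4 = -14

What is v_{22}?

1st diffs: -3, -3, -3 (constant).
So v_n = -3n - 2.
Evaluating at n = 22 gives v_{22} = -68.

-68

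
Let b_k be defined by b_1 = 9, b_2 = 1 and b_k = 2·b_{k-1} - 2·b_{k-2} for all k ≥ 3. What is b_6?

Applying the relation repeatedly:
b_3 = -16, b_4 = -34, b_5 = -36, b_6 = -4.

-4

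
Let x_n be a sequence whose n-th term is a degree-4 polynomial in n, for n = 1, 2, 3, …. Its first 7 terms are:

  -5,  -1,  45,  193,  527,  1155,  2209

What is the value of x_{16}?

64525

1st diffs: 4, 46, 148, 334, 628, 1054.
2nd diffs: 42, 102, 186, 294, 426.
3rd diffs: 60, 84, 108, 132.
4th diffs: 24, 24, 24 (constant).
Newton forward-difference form: x_n = -5 + 4·C(n-1,1) + 42·C(n-1,2) + 60·C(n-1,3) + 24·C(n-1,4).
At n = 16: n-1 = 15, so x_{16} = -5 + 60 + 4410 + 27300 + 32760 = 64525.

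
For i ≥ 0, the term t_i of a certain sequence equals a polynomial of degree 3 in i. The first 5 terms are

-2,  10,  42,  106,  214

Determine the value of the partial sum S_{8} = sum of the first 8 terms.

1st diffs: 12, 32, 64, 108.
2nd diffs: 20, 32, 44.
3rd diffs: 12, 12 (constant).
Newton forward-difference form: t_i = -2 + 12·C(i,1) + 20·C(i,2) + 12·C(i,3).
Continuing: 378, 610, 922.
Summing i = 0..7 (8 terms) gives 2280.

2280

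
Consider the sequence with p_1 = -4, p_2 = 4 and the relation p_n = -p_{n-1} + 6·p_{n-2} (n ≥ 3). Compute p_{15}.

-11505340

Compute successive terms:
p_3 = -28;  p_4 = 52;  p_5 = -220;  …;  p_{12} = 421876;  p_{13} = -1282012;  p_{14} = 3813268;  p_{15} = -11505340.
(Characteristic roots are 2 and -3.)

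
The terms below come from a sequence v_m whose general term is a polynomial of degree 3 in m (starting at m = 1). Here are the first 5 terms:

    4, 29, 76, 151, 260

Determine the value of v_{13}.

3076

1st diffs: 25, 47, 75, 109.
2nd diffs: 22, 28, 34.
3rd diffs: 6, 6 (constant).
Newton forward-difference form: v_m = 4 + 25·C(m-1,1) + 22·C(m-1,2) + 6·C(m-1,3).
At m = 13: m-1 = 12, so v_{13} = 4 + 300 + 1452 + 1320 = 3076.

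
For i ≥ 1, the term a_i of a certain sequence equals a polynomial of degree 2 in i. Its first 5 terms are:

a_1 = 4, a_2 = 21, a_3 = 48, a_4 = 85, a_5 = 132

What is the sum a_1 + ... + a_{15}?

1st diffs: 17, 27, 37, 47.
2nd diffs: 10, 10, 10 (constant).
Newton forward-difference form: a_i = 4 + 17·C(i-1,1) + 10·C(i-1,2).
Continuing: …, 189, 256, 333, 420, …, a_{15} = 1152.
Summing i = 1..15 (15 terms) gives 6395.

6395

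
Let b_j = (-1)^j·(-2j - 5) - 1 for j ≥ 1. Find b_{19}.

42

(-1)^19 = -1; -2j - 5 at j=19 is -43; so b_{19} = 42.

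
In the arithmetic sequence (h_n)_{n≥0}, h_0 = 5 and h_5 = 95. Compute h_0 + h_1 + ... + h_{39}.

14240

Common difference d = (95 - 5) / (5 - 0) = 18.
h_n = 5 + (n - 0)·18.
h_{39} = 707; S = 40·(5 + 707)/2 = 14240.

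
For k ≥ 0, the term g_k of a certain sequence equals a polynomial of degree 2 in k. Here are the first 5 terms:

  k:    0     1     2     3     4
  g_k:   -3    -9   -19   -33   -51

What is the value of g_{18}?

1st diffs: -6, -10, -14, -18.
2nd diffs: -4, -4, -4 (constant).
So g_k = -2k^2 - 4k - 3.
Evaluating at k = 18 gives g_{18} = -723.

-723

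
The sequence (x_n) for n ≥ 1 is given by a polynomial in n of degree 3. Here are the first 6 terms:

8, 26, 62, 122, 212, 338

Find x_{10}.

1322

1st diffs: 18, 36, 60, 90, 126.
2nd diffs: 18, 24, 30, 36.
3rd diffs: 6, 6, 6 (constant).
Newton forward-difference form: x_n = 8 + 18·C(n-1,1) + 18·C(n-1,2) + 6·C(n-1,3).
At n = 10: n-1 = 9, so x_{10} = 8 + 162 + 648 + 504 = 1322.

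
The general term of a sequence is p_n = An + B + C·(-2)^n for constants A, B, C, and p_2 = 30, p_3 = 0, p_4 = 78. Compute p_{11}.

Plug in n = 2, 3, 4: 2A + B + 4C = 30; 3A + B - 8C = 0; 4A + B + 16C = 78.
Subtracting the first from the second: A - 12C = -30.
Subtracting the second from the third: A + 24C = 78.
Solving: C = 3, A = 6, then B = 6.
Hence p_{11} = 6·11 + 6 + 3·(-2048) = -6072.

-6072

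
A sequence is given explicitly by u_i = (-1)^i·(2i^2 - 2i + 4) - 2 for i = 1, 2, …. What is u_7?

(-1)^7 = -1; 2i^2 - 2i + 4 at i=7 is 88; so u_7 = -90.

-90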